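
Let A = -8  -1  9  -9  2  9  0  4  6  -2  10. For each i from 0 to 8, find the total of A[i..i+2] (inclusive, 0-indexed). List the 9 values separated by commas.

0, -1, 2, 2, 11, 13, 10, 8, 14

(-8, -1, 9) → sum 0
(-1, 9, -9) → sum -1
(9, -9, 2) → sum 2
(-9, 2, 9) → sum 2
(2, 9, 0) → sum 11
(9, 0, 4) → sum 13
(0, 4, 6) → sum 10
(4, 6, -2) → sum 8
(6, -2, 10) → sum 14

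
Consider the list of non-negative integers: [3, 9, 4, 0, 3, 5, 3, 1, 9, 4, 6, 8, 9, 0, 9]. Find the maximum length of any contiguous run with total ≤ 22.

6

[3] sum 3 len 1
[3, 9] sum 12 len 2
[3, 9, 4] sum 16 len 3
[3, 9, 4, 0] sum 16 len 4
[3, 9, 4, 0, 3] sum 19 len 5
[9, 4, 0, 3, 5] sum 21 len 5
[4, 0, 3, 5, 3] sum 15 len 5
[4, 0, 3, 5, 3, 1] sum 16 len 6
[0, 3, 5, 3, 1, 9] sum 21 len 6
[5, 3, 1, 9, 4] sum 22 len 5
[1, 9, 4, 6] sum 20 len 4
[4, 6, 8] sum 18 len 3
[8, 9] sum 17 len 2
[8, 9, 0] sum 17 len 3
[9, 0, 9] sum 18 len 3
Longest length seen: 6.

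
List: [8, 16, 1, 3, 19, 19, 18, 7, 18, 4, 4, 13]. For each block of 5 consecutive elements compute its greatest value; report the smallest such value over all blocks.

8 16 1 3 19 → max 19
16 1 3 19 19 → max 19
1 3 19 19 18 → max 19
3 19 19 18 7 → max 19
19 19 18 7 18 → max 19
19 18 7 18 4 → max 19
18 7 18 4 4 → max 18
7 18 4 4 13 → max 18
Smallest of these is 18.

18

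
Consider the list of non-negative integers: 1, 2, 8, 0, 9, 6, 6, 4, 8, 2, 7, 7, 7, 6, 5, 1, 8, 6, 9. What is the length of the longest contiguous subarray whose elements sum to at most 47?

Extend to the right; shrink from the left whenever the sum exceeds 47:
[1] sum 1 len 1
[1, 2] sum 3 len 2
[1, 2, 8] sum 11 len 3
[1, 2, 8, 0] sum 11 len 4
[1, 2, 8, 0, 9] sum 20 len 5
[1, 2, 8, 0, 9, 6] sum 26 len 6
[1, 2, 8, 0, 9, 6, 6] sum 32 len 7
[1, 2, 8, 0, 9, 6, 6, 4] sum 36 len 8
[1, 2, 8, 0, 9, 6, 6, 4, 8] sum 44 len 9
[1, 2, 8, 0, 9, 6, 6, 4, 8, 2] sum 46 len 10
[0, 9, 6, 6, 4, 8, 2, 7] sum 42 len 8
[6, 6, 4, 8, 2, 7, 7] sum 40 len 7
[6, 6, 4, 8, 2, 7, 7, 7] sum 47 len 8
[6, 4, 8, 2, 7, 7, 7, 6] sum 47 len 8
[4, 8, 2, 7, 7, 7, 6, 5] sum 46 len 8
[4, 8, 2, 7, 7, 7, 6, 5, 1] sum 47 len 9
[2, 7, 7, 7, 6, 5, 1, 8] sum 43 len 8
[7, 7, 7, 6, 5, 1, 8, 6] sum 47 len 8
[7, 6, 5, 1, 8, 6, 9] sum 42 len 7
Longest length seen: 10.

10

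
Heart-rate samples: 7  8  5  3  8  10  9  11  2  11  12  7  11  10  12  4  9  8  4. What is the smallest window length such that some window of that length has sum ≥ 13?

add 7: running sum 7 < 13
add 8: shortest ending here [7, 8] sum 15, len 2
add 5: shortest ending here [8, 5] sum 13, len 2
add 3: shortest ending here [8, 5, 3] sum 16, len 3
add 8: shortest ending here [5, 3, 8] sum 16, len 3
add 10: shortest ending here [8, 10] sum 18, len 2
add 9: shortest ending here [10, 9] sum 19, len 2
add 11: shortest ending here [9, 11] sum 20, len 2
add 2: shortest ending here [11, 2] sum 13, len 2
add 11: shortest ending here [2, 11] sum 13, len 2
add 12: shortest ending here [11, 12] sum 23, len 2
add 7: shortest ending here [12, 7] sum 19, len 2
add 11: shortest ending here [7, 11] sum 18, len 2
add 10: shortest ending here [11, 10] sum 21, len 2
add 12: shortest ending here [10, 12] sum 22, len 2
add 4: shortest ending here [12, 4] sum 16, len 2
add 9: shortest ending here [4, 9] sum 13, len 2
add 8: shortest ending here [9, 8] sum 17, len 2
add 4: shortest ending here [9, 8, 4] sum 21, len 3
Shortest qualifying length: 2.

2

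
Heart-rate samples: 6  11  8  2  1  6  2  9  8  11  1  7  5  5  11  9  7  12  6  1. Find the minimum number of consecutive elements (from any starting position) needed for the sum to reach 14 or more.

2

Extend right; whenever the sum reaches 14, record the length and shrink from the left:
add 6: running sum 6 < 14
end 1: [6, 11] sum 17, len 2
end 2: [11, 8] sum 19, len 2
end 3: [11, 8, 2] sum 21, len 3
end 4: [11, 8, 2, 1] sum 22, len 4
end 5: [8, 2, 1, 6] sum 17, len 4
end 6: [8, 2, 1, 6, 2] sum 19, len 5
end 7: [6, 2, 9] sum 17, len 3
end 8: [9, 8] sum 17, len 2
end 9: [8, 11] sum 19, len 2
end 10: [8, 11, 1] sum 20, len 3
end 11: [11, 1, 7] sum 19, len 3
end 12: [11, 1, 7, 5] sum 24, len 4
end 13: [7, 5, 5] sum 17, len 3
end 14: [5, 11] sum 16, len 2
end 15: [11, 9] sum 20, len 2
end 16: [9, 7] sum 16, len 2
end 17: [7, 12] sum 19, len 2
end 18: [12, 6] sum 18, len 2
end 19: [12, 6, 1] sum 19, len 3
Shortest qualifying length: 2.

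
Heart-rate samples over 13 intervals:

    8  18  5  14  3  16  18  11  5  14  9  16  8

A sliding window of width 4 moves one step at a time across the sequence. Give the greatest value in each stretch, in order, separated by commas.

8 18 5 14 → max 18
18 5 14 3 → max 18
5 14 3 16 → max 16
14 3 16 18 → max 18
3 16 18 11 → max 18
16 18 11 5 → max 18
18 11 5 14 → max 18
11 5 14 9 → max 14
5 14 9 16 → max 16
14 9 16 8 → max 16

18, 18, 16, 18, 18, 18, 18, 14, 16, 16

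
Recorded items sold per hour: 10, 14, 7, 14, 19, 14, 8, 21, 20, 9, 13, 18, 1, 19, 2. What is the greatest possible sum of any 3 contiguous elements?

50

10 14 7 → sum 31
14 7 14 → sum 35
7 14 19 → sum 40
14 19 14 → sum 47
19 14 8 → sum 41
14 8 21 → sum 43
8 21 20 → sum 49
21 20 9 → sum 50
20 9 13 → sum 42
9 13 18 → sum 40
13 18 1 → sum 32
18 1 19 → sum 38
1 19 2 → sum 22
Greatest of these is 50.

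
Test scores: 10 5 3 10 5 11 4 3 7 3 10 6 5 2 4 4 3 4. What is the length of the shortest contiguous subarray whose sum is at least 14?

add 10: running sum 10 < 14
end 1: [10, 5] sum 15, len 2
end 2: [10, 5, 3] sum 18, len 3
end 3: [5, 3, 10] sum 18, len 3
end 4: [10, 5] sum 15, len 2
end 5: [5, 11] sum 16, len 2
end 6: [11, 4] sum 15, len 2
end 7: [11, 4, 3] sum 18, len 3
end 8: [4, 3, 7] sum 14, len 3
end 9: [4, 3, 7, 3] sum 17, len 4
end 10: [7, 3, 10] sum 20, len 3
end 11: [10, 6] sum 16, len 2
end 12: [10, 6, 5] sum 21, len 3
end 13: [10, 6, 5, 2] sum 23, len 4
end 14: [6, 5, 2, 4] sum 17, len 4
end 15: [5, 2, 4, 4] sum 15, len 4
end 16: [5, 2, 4, 4, 3] sum 18, len 5
end 17: [4, 4, 3, 4] sum 15, len 4
Shortest qualifying length: 2.

2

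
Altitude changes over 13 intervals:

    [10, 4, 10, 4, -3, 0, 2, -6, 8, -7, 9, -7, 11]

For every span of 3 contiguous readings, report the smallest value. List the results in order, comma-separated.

4, 4, -3, -3, -3, -6, -6, -7, -7, -7, -7

10 4 10 → min 4
4 10 4 → min 4
10 4 -3 → min -3
4 -3 0 → min -3
-3 0 2 → min -3
0 2 -6 → min -6
2 -6 8 → min -6
-6 8 -7 → min -7
8 -7 9 → min -7
-7 9 -7 → min -7
9 -7 11 → min -7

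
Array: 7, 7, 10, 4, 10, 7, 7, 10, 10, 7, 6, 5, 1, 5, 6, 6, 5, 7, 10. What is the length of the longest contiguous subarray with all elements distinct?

5

add 7: [7] len 1
add 7 (repeat 7, move left end past it): [7] len 1
add 10: [7, 10] len 2
add 4: [7, 10, 4] len 3
add 10 (repeat 10, move left end past it): [4, 10] len 2
add 7: [4, 10, 7] len 3
add 7 (repeat 7, move left end past it): [7] len 1
add 10: [7, 10] len 2
add 10 (repeat 10, move left end past it): [10] len 1
add 7: [10, 7] len 2
add 6: [10, 7, 6] len 3
add 5: [10, 7, 6, 5] len 4
add 1: [10, 7, 6, 5, 1] len 5
add 5 (repeat 5, move left end past it): [1, 5] len 2
add 6: [1, 5, 6] len 3
add 6 (repeat 6, move left end past it): [6] len 1
add 5: [6, 5] len 2
add 7: [6, 5, 7] len 3
add 10: [6, 5, 7, 10] len 4
Longest all-distinct length: 5.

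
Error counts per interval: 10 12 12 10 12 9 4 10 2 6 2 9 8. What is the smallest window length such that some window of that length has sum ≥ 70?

add 10: running sum 10 < 70
add 12: running sum 22 < 70
add 12: running sum 34 < 70
add 10: running sum 44 < 70
add 12: running sum 56 < 70
add 9: running sum 65 < 70
add 4: running sum 69 < 70
end 7: [10, 12, 12, 10, 12, 9, 4, 10] sum 79, len 8
end 8: [12, 12, 10, 12, 9, 4, 10, 2] sum 71, len 8
end 9: [12, 12, 10, 12, 9, 4, 10, 2, 6] sum 77, len 9
end 10: [12, 12, 10, 12, 9, 4, 10, 2, 6, 2] sum 79, len 10
end 11: [12, 10, 12, 9, 4, 10, 2, 6, 2, 9] sum 76, len 10
end 12: [10, 12, 9, 4, 10, 2, 6, 2, 9, 8] sum 72, len 10
Shortest qualifying length: 8.

8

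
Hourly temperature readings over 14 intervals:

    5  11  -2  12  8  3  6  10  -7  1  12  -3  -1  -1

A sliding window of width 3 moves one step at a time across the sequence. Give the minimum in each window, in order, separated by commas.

-2, -2, -2, 3, 3, 3, -7, -7, -7, -3, -3, -3

Sliding a size-3 window across the 14 values:
(5, 11, -2) → min -2
(11, -2, 12) → min -2
(-2, 12, 8) → min -2
(12, 8, 3) → min 3
(8, 3, 6) → min 3
(3, 6, 10) → min 3
(6, 10, -7) → min -7
(10, -7, 1) → min -7
(-7, 1, 12) → min -7
(1, 12, -3) → min -3
(12, -3, -1) → min -3
(-3, -1, -1) → min -3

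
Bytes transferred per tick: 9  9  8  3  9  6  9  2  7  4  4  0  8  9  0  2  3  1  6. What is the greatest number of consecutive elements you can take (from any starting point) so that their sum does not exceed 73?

add 9: [9] sum 9, len 1
add 9: [9, 9] sum 18, len 2
add 8: [9, 9, 8] sum 26, len 3
add 3: [9, 9, 8, 3] sum 29, len 4
add 9: [9, 9, 8, 3, 9] sum 38, len 5
add 6: [9, 9, 8, 3, 9, 6] sum 44, len 6
add 9: [9, 9, 8, 3, 9, 6, 9] sum 53, len 7
add 2: [9, 9, 8, 3, 9, 6, 9, 2] sum 55, len 8
add 7: [9, 9, 8, 3, 9, 6, 9, 2, 7] sum 62, len 9
add 4: [9, 9, 8, 3, 9, 6, 9, 2, 7, 4] sum 66, len 10
add 4: [9, 9, 8, 3, 9, 6, 9, 2, 7, 4, 4] sum 70, len 11
add 0: [9, 9, 8, 3, 9, 6, 9, 2, 7, 4, 4, 0] sum 70, len 12
add 8: [9, 8, 3, 9, 6, 9, 2, 7, 4, 4, 0, 8] sum 69, len 12
add 9: [8, 3, 9, 6, 9, 2, 7, 4, 4, 0, 8, 9] sum 69, len 12
add 0: [8, 3, 9, 6, 9, 2, 7, 4, 4, 0, 8, 9, 0] sum 69, len 13
add 2: [8, 3, 9, 6, 9, 2, 7, 4, 4, 0, 8, 9, 0, 2] sum 71, len 14
add 3: [3, 9, 6, 9, 2, 7, 4, 4, 0, 8, 9, 0, 2, 3] sum 66, len 14
add 1: [3, 9, 6, 9, 2, 7, 4, 4, 0, 8, 9, 0, 2, 3, 1] sum 67, len 15
add 6: [3, 9, 6, 9, 2, 7, 4, 4, 0, 8, 9, 0, 2, 3, 1, 6] sum 73, len 16
Longest length seen: 16.

16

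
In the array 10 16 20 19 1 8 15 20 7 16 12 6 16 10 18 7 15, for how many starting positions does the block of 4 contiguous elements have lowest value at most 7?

13

10 16 20 19 → min 10
16 20 19 1 → min 1  ≤ 7 ✓
20 19 1 8 → min 1  ≤ 7 ✓
19 1 8 15 → min 1  ≤ 7 ✓
1 8 15 20 → min 1  ≤ 7 ✓
8 15 20 7 → min 7  ≤ 7 ✓
15 20 7 16 → min 7  ≤ 7 ✓
20 7 16 12 → min 7  ≤ 7 ✓
7 16 12 6 → min 6  ≤ 7 ✓
16 12 6 16 → min 6  ≤ 7 ✓
12 6 16 10 → min 6  ≤ 7 ✓
6 16 10 18 → min 6  ≤ 7 ✓
16 10 18 7 → min 7  ≤ 7 ✓
10 18 7 15 → min 7  ≤ 7 ✓
13 windows satisfy the condition.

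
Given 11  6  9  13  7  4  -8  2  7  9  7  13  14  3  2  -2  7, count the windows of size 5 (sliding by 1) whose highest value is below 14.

[11, 6, 9, 13, 7] → max 13  < 14 ✓
[6, 9, 13, 7, 4] → max 13  < 14 ✓
[9, 13, 7, 4, -8] → max 13  < 14 ✓
[13, 7, 4, -8, 2] → max 13  < 14 ✓
[7, 4, -8, 2, 7] → max 7  < 14 ✓
[4, -8, 2, 7, 9] → max 9  < 14 ✓
[-8, 2, 7, 9, 7] → max 9  < 14 ✓
[2, 7, 9, 7, 13] → max 13  < 14 ✓
[7, 9, 7, 13, 14] → max 14
[9, 7, 13, 14, 3] → max 14
[7, 13, 14, 3, 2] → max 14
[13, 14, 3, 2, -2] → max 14
[14, 3, 2, -2, 7] → max 14
8 windows satisfy the condition.

8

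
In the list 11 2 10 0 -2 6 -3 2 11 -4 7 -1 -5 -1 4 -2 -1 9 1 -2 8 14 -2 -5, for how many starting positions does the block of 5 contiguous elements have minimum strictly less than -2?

11 2 10 0 -2 → min -2
2 10 0 -2 6 → min -2
10 0 -2 6 -3 → min -3  < -2 ✓
0 -2 6 -3 2 → min -3  < -2 ✓
-2 6 -3 2 11 → min -3  < -2 ✓
6 -3 2 11 -4 → min -4  < -2 ✓
-3 2 11 -4 7 → min -4  < -2 ✓
2 11 -4 7 -1 → min -4  < -2 ✓
11 -4 7 -1 -5 → min -5  < -2 ✓
-4 7 -1 -5 -1 → min -5  < -2 ✓
7 -1 -5 -1 4 → min -5  < -2 ✓
-1 -5 -1 4 -2 → min -5  < -2 ✓
-5 -1 4 -2 -1 → min -5  < -2 ✓
-1 4 -2 -1 9 → min -2
4 -2 -1 9 1 → min -2
-2 -1 9 1 -2 → min -2
-1 9 1 -2 8 → min -2
9 1 -2 8 14 → min -2
1 -2 8 14 -2 → min -2
-2 8 14 -2 -5 → min -5  < -2 ✓
12 windows satisfy the condition.

12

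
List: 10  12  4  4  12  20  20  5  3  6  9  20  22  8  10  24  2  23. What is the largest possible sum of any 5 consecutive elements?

84

Window sums for each of the 14 positions:
10 12 4 4 12 → sum 42
12 4 4 12 20 → sum 52
4 4 12 20 20 → sum 60
4 12 20 20 5 → sum 61
12 20 20 5 3 → sum 60
20 20 5 3 6 → sum 54
20 5 3 6 9 → sum 43
5 3 6 9 20 → sum 43
3 6 9 20 22 → sum 60
6 9 20 22 8 → sum 65
9 20 22 8 10 → sum 69
20 22 8 10 24 → sum 84
22 8 10 24 2 → sum 66
8 10 24 2 23 → sum 67
Largest of these is 84.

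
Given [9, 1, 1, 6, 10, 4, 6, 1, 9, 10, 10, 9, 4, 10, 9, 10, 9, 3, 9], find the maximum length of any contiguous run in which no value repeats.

add 9: [9] len 1
add 1: [9, 1] len 2
add 1 (repeat 1, move left end past it): [1] len 1
add 6: [1, 6] len 2
add 10: [1, 6, 10] len 3
add 4: [1, 6, 10, 4] len 4
add 6 (repeat 6, move left end past it): [10, 4, 6] len 3
add 1: [10, 4, 6, 1] len 4
add 9: [10, 4, 6, 1, 9] len 5
add 10 (repeat 10, move left end past it): [4, 6, 1, 9, 10] len 5
add 10 (repeat 10, move left end past it): [10] len 1
add 9: [10, 9] len 2
add 4: [10, 9, 4] len 3
add 10 (repeat 10, move left end past it): [9, 4, 10] len 3
add 9 (repeat 9, move left end past it): [4, 10, 9] len 3
add 10 (repeat 10, move left end past it): [9, 10] len 2
add 9 (repeat 9, move left end past it): [10, 9] len 2
add 3: [10, 9, 3] len 3
add 9 (repeat 9, move left end past it): [3, 9] len 2
Longest all-distinct length: 5.

5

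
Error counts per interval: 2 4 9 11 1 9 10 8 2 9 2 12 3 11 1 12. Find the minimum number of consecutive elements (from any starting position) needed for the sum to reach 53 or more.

8

add 2: running sum 2 < 53
add 4: running sum 6 < 53
add 9: running sum 15 < 53
add 11: running sum 26 < 53
add 1: running sum 27 < 53
add 9: running sum 36 < 53
add 10: running sum 46 < 53
add 8: shortest ending here [2, 4, 9, 11, 1, 9, 10, 8] sum 54, len 8
add 2: shortest ending here [4, 9, 11, 1, 9, 10, 8, 2] sum 54, len 8
add 9: shortest ending here [9, 11, 1, 9, 10, 8, 2, 9] sum 59, len 8
add 2: shortest ending here [9, 11, 1, 9, 10, 8, 2, 9, 2] sum 61, len 9
add 12: shortest ending here [1, 9, 10, 8, 2, 9, 2, 12] sum 53, len 8
add 3: shortest ending here [9, 10, 8, 2, 9, 2, 12, 3] sum 55, len 8
add 11: shortest ending here [10, 8, 2, 9, 2, 12, 3, 11] sum 57, len 8
add 1: shortest ending here [10, 8, 2, 9, 2, 12, 3, 11, 1] sum 58, len 9
add 12: shortest ending here [8, 2, 9, 2, 12, 3, 11, 1, 12] sum 60, len 9
Shortest qualifying length: 8.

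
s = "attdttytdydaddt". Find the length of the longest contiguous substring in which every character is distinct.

3

[a] len 1
[a, t] len 2
[t] len 1
[t, d] len 2
[d, t] len 2
[t] len 1
[t, y] len 2
[y, t] len 2
[y, t, d] len 3
[t, d, y] len 3
[y, d] len 2
[y, d, a] len 3
[a, d] len 2
[d] len 1
[d, t] len 2
Longest all-distinct length: 3.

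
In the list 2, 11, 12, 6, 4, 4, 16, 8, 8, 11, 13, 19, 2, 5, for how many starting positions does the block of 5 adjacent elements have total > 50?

3

2 11 12 6 4 → sum 35
11 12 6 4 4 → sum 37
12 6 4 4 16 → sum 42
6 4 4 16 8 → sum 38
4 4 16 8 8 → sum 40
4 16 8 8 11 → sum 47
16 8 8 11 13 → sum 56  > 50 ✓
8 8 11 13 19 → sum 59  > 50 ✓
8 11 13 19 2 → sum 53  > 50 ✓
11 13 19 2 5 → sum 50
3 windows satisfy the condition.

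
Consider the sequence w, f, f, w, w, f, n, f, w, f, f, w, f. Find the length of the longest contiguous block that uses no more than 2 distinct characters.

add w: window [w] (1 distinct), len 1
add f: window [w, f] (2 distinct), len 2
add f: window [w, f, f] (2 distinct), len 3
add w: window [w, f, f, w] (2 distinct), len 4
add w: window [w, f, f, w, w] (2 distinct), len 5
add f: window [w, f, f, w, w, f] (2 distinct), len 6
add n: window [f, n] (2 distinct), len 2
add f: window [f, n, f] (2 distinct), len 3
add w: window [f, w] (2 distinct), len 2
add f: window [f, w, f] (2 distinct), len 3
add f: window [f, w, f, f] (2 distinct), len 4
add w: window [f, w, f, f, w] (2 distinct), len 5
add f: window [f, w, f, f, w, f] (2 distinct), len 6
Longest length with ≤2 distinct: 6.

6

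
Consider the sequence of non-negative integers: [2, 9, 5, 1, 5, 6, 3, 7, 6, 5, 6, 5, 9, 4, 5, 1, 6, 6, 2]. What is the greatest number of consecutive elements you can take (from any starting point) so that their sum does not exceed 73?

→ 2: sum 2, len 1
→ 9: sum 11, len 2
→ 5: sum 16, len 3
→ 1: sum 17, len 4
→ 5: sum 22, len 5
→ 6: sum 28, len 6
→ 3: sum 31, len 7
→ 7: sum 38, len 8
→ 6: sum 44, len 9
→ 5: sum 49, len 10
→ 6: sum 55, len 11
→ 5: sum 60, len 12
→ 9: sum 69, len 13
→ 4: sum 73, len 14
→ 5 (dropped 2, 9): sum 67, len 13
→ 1: sum 68, len 14
→ 6 (dropped 5): sum 69, len 14
→ 6 (dropped 1, 5): sum 69, len 13
→ 2: sum 71, len 14
Longest length seen: 14.

14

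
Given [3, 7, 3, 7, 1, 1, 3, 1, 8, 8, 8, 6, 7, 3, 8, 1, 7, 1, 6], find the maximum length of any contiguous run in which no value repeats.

[3] len 1
[3, 7] len 2
[7, 3] len 2
[3, 7] len 2
[3, 7, 1] len 3
[1] len 1
[1, 3] len 2
[3, 1] len 2
[3, 1, 8] len 3
[8] len 1
[8] len 1
[8, 6] len 2
[8, 6, 7] len 3
[8, 6, 7, 3] len 4
[6, 7, 3, 8] len 4
[6, 7, 3, 8, 1] len 5
[3, 8, 1, 7] len 4
[7, 1] len 2
[7, 1, 6] len 3
Longest all-distinct length: 5.

5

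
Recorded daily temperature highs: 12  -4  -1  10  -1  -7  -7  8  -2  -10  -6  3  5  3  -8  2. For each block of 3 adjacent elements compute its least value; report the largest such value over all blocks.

3

(12, -4, -1) → min -4
(-4, -1, 10) → min -4
(-1, 10, -1) → min -1
(10, -1, -7) → min -7
(-1, -7, -7) → min -7
(-7, -7, 8) → min -7
(-7, 8, -2) → min -7
(8, -2, -10) → min -10
(-2, -10, -6) → min -10
(-10, -6, 3) → min -10
(-6, 3, 5) → min -6
(3, 5, 3) → min 3
(5, 3, -8) → min -8
(3, -8, 2) → min -8
Largest of these is 3.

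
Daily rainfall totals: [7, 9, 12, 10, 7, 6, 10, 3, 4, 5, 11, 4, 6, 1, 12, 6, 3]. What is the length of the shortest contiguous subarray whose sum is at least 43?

5

add 7: running sum 7 < 43
add 9: running sum 16 < 43
add 12: running sum 28 < 43
add 10: running sum 38 < 43
add 7: shortest ending here [7, 9, 12, 10, 7] sum 45, len 5
add 6: shortest ending here [9, 12, 10, 7, 6] sum 44, len 5
add 10: shortest ending here [12, 10, 7, 6, 10] sum 45, len 5
add 3: shortest ending here [12, 10, 7, 6, 10, 3] sum 48, len 6
add 4: shortest ending here [12, 10, 7, 6, 10, 3, 4] sum 52, len 7
add 5: shortest ending here [10, 7, 6, 10, 3, 4, 5] sum 45, len 7
add 11: shortest ending here [7, 6, 10, 3, 4, 5, 11] sum 46, len 7
add 4: shortest ending here [6, 10, 3, 4, 5, 11, 4] sum 43, len 7
add 6: shortest ending here [10, 3, 4, 5, 11, 4, 6] sum 43, len 7
add 1: shortest ending here [10, 3, 4, 5, 11, 4, 6, 1] sum 44, len 8
add 12: shortest ending here [4, 5, 11, 4, 6, 1, 12] sum 43, len 7
add 6: shortest ending here [5, 11, 4, 6, 1, 12, 6] sum 45, len 7
add 3: shortest ending here [11, 4, 6, 1, 12, 6, 3] sum 43, len 7
Shortest qualifying length: 5.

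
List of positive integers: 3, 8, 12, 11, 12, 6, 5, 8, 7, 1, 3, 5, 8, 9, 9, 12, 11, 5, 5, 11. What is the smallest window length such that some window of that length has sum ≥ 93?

Extend right; whenever the sum reaches 93, record the length and shrink from the left:
add 3: running sum 3 < 93
add 8: running sum 11 < 93
add 12: running sum 23 < 93
add 11: running sum 34 < 93
add 12: running sum 46 < 93
add 6: running sum 52 < 93
add 5: running sum 57 < 93
add 8: running sum 65 < 93
add 7: running sum 72 < 93
add 1: running sum 73 < 93
add 3: running sum 76 < 93
add 5: running sum 81 < 93
add 8: running sum 89 < 93
add 9: shortest ending here [8, 12, 11, 12, 6, 5, 8, 7, 1, 3, 5, 8, 9] sum 95, len 13
add 9: shortest ending here [12, 11, 12, 6, 5, 8, 7, 1, 3, 5, 8, 9, 9] sum 96, len 13
add 12: shortest ending here [11, 12, 6, 5, 8, 7, 1, 3, 5, 8, 9, 9, 12] sum 96, len 13
add 11: shortest ending here [12, 6, 5, 8, 7, 1, 3, 5, 8, 9, 9, 12, 11] sum 96, len 13
add 5: shortest ending here [12, 6, 5, 8, 7, 1, 3, 5, 8, 9, 9, 12, 11, 5] sum 101, len 14
add 5: shortest ending here [6, 5, 8, 7, 1, 3, 5, 8, 9, 9, 12, 11, 5, 5] sum 94, len 14
add 11: shortest ending here [8, 7, 1, 3, 5, 8, 9, 9, 12, 11, 5, 5, 11] sum 94, len 13
Shortest qualifying length: 13.

13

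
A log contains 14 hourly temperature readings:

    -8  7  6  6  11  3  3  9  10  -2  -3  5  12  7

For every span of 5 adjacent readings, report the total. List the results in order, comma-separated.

[-8, 7, 6, 6, 11] → sum 22
[7, 6, 6, 11, 3] → sum 33
[6, 6, 11, 3, 3] → sum 29
[6, 11, 3, 3, 9] → sum 32
[11, 3, 3, 9, 10] → sum 36
[3, 3, 9, 10, -2] → sum 23
[3, 9, 10, -2, -3] → sum 17
[9, 10, -2, -3, 5] → sum 19
[10, -2, -3, 5, 12] → sum 22
[-2, -3, 5, 12, 7] → sum 19

22, 33, 29, 32, 36, 23, 17, 19, 22, 19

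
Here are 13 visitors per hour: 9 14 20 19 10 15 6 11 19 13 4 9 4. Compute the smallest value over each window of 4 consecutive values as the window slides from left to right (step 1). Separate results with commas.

(9, 14, 20, 19) → min 9
(14, 20, 19, 10) → min 10
(20, 19, 10, 15) → min 10
(19, 10, 15, 6) → min 6
(10, 15, 6, 11) → min 6
(15, 6, 11, 19) → min 6
(6, 11, 19, 13) → min 6
(11, 19, 13, 4) → min 4
(19, 13, 4, 9) → min 4
(13, 4, 9, 4) → min 4

9, 10, 10, 6, 6, 6, 6, 4, 4, 4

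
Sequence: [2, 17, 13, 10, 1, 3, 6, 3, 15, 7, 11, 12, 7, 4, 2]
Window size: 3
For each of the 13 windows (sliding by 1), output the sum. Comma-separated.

(2, 17, 13) → sum 32
(17, 13, 10) → sum 40
(13, 10, 1) → sum 24
(10, 1, 3) → sum 14
(1, 3, 6) → sum 10
(3, 6, 3) → sum 12
(6, 3, 15) → sum 24
(3, 15, 7) → sum 25
(15, 7, 11) → sum 33
(7, 11, 12) → sum 30
(11, 12, 7) → sum 30
(12, 7, 4) → sum 23
(7, 4, 2) → sum 13

32, 40, 24, 14, 10, 12, 24, 25, 33, 30, 30, 23, 13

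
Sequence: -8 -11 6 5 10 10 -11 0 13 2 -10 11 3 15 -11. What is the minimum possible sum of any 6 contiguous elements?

Each size-6 window and its sum:
(-8, -11, 6, 5, 10, 10) → sum 12
(-11, 6, 5, 10, 10, -11) → sum 9
(6, 5, 10, 10, -11, 0) → sum 20
(5, 10, 10, -11, 0, 13) → sum 27
(10, 10, -11, 0, 13, 2) → sum 24
(10, -11, 0, 13, 2, -10) → sum 4
(-11, 0, 13, 2, -10, 11) → sum 5
(0, 13, 2, -10, 11, 3) → sum 19
(13, 2, -10, 11, 3, 15) → sum 34
(2, -10, 11, 3, 15, -11) → sum 10
Minimum of these is 4.

4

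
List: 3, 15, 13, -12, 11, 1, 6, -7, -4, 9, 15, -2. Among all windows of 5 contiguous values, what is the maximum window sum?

Window sums for each of the 8 positions:
3 15 13 -12 11 → sum 30
15 13 -12 11 1 → sum 28
13 -12 11 1 6 → sum 19
-12 11 1 6 -7 → sum -1
11 1 6 -7 -4 → sum 7
1 6 -7 -4 9 → sum 5
6 -7 -4 9 15 → sum 19
-7 -4 9 15 -2 → sum 11
Maximum of these is 30.

30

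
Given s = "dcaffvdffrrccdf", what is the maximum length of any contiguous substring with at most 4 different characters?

9

Extend right; when distinct count exceeds 4, shrink from the left:
add d: window [d] (1 distinct), len 1
add c: window [d, c] (2 distinct), len 2
add a: window [d, c, a] (3 distinct), len 3
add f: window [d, c, a, f] (4 distinct), len 4
add f: window [d, c, a, f, f] (4 distinct), len 5
add v: window [c, a, f, f, v] (4 distinct), len 5
add d: window [a, f, f, v, d] (4 distinct), len 5
add f: window [a, f, f, v, d, f] (4 distinct), len 6
add f: window [a, f, f, v, d, f, f] (4 distinct), len 7
add r: window [f, f, v, d, f, f, r] (4 distinct), len 7
add r: window [f, f, v, d, f, f, r, r] (4 distinct), len 8
add c: window [d, f, f, r, r, c] (4 distinct), len 6
add c: window [d, f, f, r, r, c, c] (4 distinct), len 7
add d: window [d, f, f, r, r, c, c, d] (4 distinct), len 8
add f: window [d, f, f, r, r, c, c, d, f] (4 distinct), len 9
Longest length with ≤4 distinct: 9.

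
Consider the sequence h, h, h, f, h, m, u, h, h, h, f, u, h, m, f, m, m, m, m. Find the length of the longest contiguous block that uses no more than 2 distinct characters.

6

add h: window [h] (1 distinct), len 1
add h: window [h, h] (1 distinct), len 2
add h: window [h, h, h] (1 distinct), len 3
add f: window [h, h, h, f] (2 distinct), len 4
add h: window [h, h, h, f, h] (2 distinct), len 5
add m: window [h, m] (2 distinct), len 2
add u: window [m, u] (2 distinct), len 2
add h: window [u, h] (2 distinct), len 2
add h: window [u, h, h] (2 distinct), len 3
add h: window [u, h, h, h] (2 distinct), len 4
add f: window [h, h, h, f] (2 distinct), len 4
add u: window [f, u] (2 distinct), len 2
add h: window [u, h] (2 distinct), len 2
add m: window [h, m] (2 distinct), len 2
add f: window [m, f] (2 distinct), len 2
add m: window [m, f, m] (2 distinct), len 3
add m: window [m, f, m, m] (2 distinct), len 4
add m: window [m, f, m, m, m] (2 distinct), len 5
add m: window [m, f, m, m, m, m] (2 distinct), len 6
Longest length with ≤2 distinct: 6.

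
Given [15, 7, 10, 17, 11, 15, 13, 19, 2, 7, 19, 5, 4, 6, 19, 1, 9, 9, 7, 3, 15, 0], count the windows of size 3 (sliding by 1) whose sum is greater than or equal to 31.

8

15 7 10 → sum 32  ≥ 31 ✓
7 10 17 → sum 34  ≥ 31 ✓
10 17 11 → sum 38  ≥ 31 ✓
17 11 15 → sum 43  ≥ 31 ✓
11 15 13 → sum 39  ≥ 31 ✓
15 13 19 → sum 47  ≥ 31 ✓
13 19 2 → sum 34  ≥ 31 ✓
19 2 7 → sum 28
2 7 19 → sum 28
7 19 5 → sum 31  ≥ 31 ✓
19 5 4 → sum 28
5 4 6 → sum 15
4 6 19 → sum 29
6 19 1 → sum 26
19 1 9 → sum 29
1 9 9 → sum 19
9 9 7 → sum 25
9 7 3 → sum 19
7 3 15 → sum 25
3 15 0 → sum 18
8 windows satisfy the condition.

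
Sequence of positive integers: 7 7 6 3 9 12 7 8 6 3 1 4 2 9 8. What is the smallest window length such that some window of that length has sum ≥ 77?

Extend right; whenever the sum reaches 77, record the length and shrink from the left:
add 7: running sum 7 < 77
add 7: running sum 14 < 77
add 6: running sum 20 < 77
add 3: running sum 23 < 77
add 9: running sum 32 < 77
add 12: running sum 44 < 77
add 7: running sum 51 < 77
add 8: running sum 59 < 77
add 6: running sum 65 < 77
add 3: running sum 68 < 77
add 1: running sum 69 < 77
add 4: running sum 73 < 77
add 2: running sum 75 < 77
add 9: shortest ending here [7, 6, 3, 9, 12, 7, 8, 6, 3, 1, 4, 2, 9] sum 77, len 13
add 8: shortest ending here [6, 3, 9, 12, 7, 8, 6, 3, 1, 4, 2, 9, 8] sum 78, len 13
Shortest qualifying length: 13.

13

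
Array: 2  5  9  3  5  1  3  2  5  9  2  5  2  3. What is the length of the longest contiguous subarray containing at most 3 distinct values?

6

add 2: window [2] (1 distinct), len 1
add 5: window [2, 5] (2 distinct), len 2
add 9: window [2, 5, 9] (3 distinct), len 3
add 3: window [5, 9, 3] (3 distinct), len 3
add 5: window [5, 9, 3, 5] (3 distinct), len 4
add 1: window [3, 5, 1] (3 distinct), len 3
add 3: window [3, 5, 1, 3] (3 distinct), len 4
add 2: window [1, 3, 2] (3 distinct), len 3
add 5: window [3, 2, 5] (3 distinct), len 3
add 9: window [2, 5, 9] (3 distinct), len 3
add 2: window [2, 5, 9, 2] (3 distinct), len 4
add 5: window [2, 5, 9, 2, 5] (3 distinct), len 5
add 2: window [2, 5, 9, 2, 5, 2] (3 distinct), len 6
add 3: window [2, 5, 2, 3] (3 distinct), len 4
Longest length with ≤3 distinct: 6.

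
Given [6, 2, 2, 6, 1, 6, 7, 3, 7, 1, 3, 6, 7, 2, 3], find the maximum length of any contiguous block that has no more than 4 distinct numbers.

10

[6] 1 distinct, len 1
[6, 2] 2 distinct, len 2
[6, 2, 2] 2 distinct, len 3
[6, 2, 2, 6] 2 distinct, len 4
[6, 2, 2, 6, 1] 3 distinct, len 5
[6, 2, 2, 6, 1, 6] 3 distinct, len 6
[6, 2, 2, 6, 1, 6, 7] 4 distinct, len 7
[6, 1, 6, 7, 3] 4 distinct, len 5
[6, 1, 6, 7, 3, 7] 4 distinct, len 6
[6, 1, 6, 7, 3, 7, 1] 4 distinct, len 7
[6, 1, 6, 7, 3, 7, 1, 3] 4 distinct, len 8
[6, 1, 6, 7, 3, 7, 1, 3, 6] 4 distinct, len 9
[6, 1, 6, 7, 3, 7, 1, 3, 6, 7] 4 distinct, len 10
[3, 6, 7, 2] 4 distinct, len 4
[3, 6, 7, 2, 3] 4 distinct, len 5
Longest length with ≤4 distinct: 10.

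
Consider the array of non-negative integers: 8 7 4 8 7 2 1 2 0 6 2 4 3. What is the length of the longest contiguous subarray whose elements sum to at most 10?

Extend to the right; shrink from the left whenever the sum exceeds 10:
→ 8: sum 8, len 1
→ 7 (dropped 8): sum 7, len 1
→ 4 (dropped 7): sum 4, len 1
→ 8 (dropped 4): sum 8, len 1
→ 7 (dropped 8): sum 7, len 1
→ 2: sum 9, len 2
→ 1: sum 10, len 3
→ 2 (dropped 7): sum 5, len 3
→ 0: sum 5, len 4
→ 6 (dropped 2): sum 9, len 4
→ 2 (dropped 1): sum 10, len 4
→ 4 (dropped 2, 0, 6): sum 6, len 2
→ 3: sum 9, len 3
Longest length seen: 4.

4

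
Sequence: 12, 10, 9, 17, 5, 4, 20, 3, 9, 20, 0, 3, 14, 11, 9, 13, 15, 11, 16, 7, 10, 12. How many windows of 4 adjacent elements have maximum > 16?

[12, 10, 9, 17] → max 17  > 16 ✓
[10, 9, 17, 5] → max 17  > 16 ✓
[9, 17, 5, 4] → max 17  > 16 ✓
[17, 5, 4, 20] → max 20  > 16 ✓
[5, 4, 20, 3] → max 20  > 16 ✓
[4, 20, 3, 9] → max 20  > 16 ✓
[20, 3, 9, 20] → max 20  > 16 ✓
[3, 9, 20, 0] → max 20  > 16 ✓
[9, 20, 0, 3] → max 20  > 16 ✓
[20, 0, 3, 14] → max 20  > 16 ✓
[0, 3, 14, 11] → max 14
[3, 14, 11, 9] → max 14
[14, 11, 9, 13] → max 14
[11, 9, 13, 15] → max 15
[9, 13, 15, 11] → max 15
[13, 15, 11, 16] → max 16
[15, 11, 16, 7] → max 16
[11, 16, 7, 10] → max 16
[16, 7, 10, 12] → max 16
10 windows satisfy the condition.

10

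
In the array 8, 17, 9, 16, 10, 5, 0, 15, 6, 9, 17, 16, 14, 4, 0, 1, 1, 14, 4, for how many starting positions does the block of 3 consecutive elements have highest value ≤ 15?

9

8 17 9 → max 17
17 9 16 → max 17
9 16 10 → max 16
16 10 5 → max 16
10 5 0 → max 10  ≤ 15 ✓
5 0 15 → max 15  ≤ 15 ✓
0 15 6 → max 15  ≤ 15 ✓
15 6 9 → max 15  ≤ 15 ✓
6 9 17 → max 17
9 17 16 → max 17
17 16 14 → max 17
16 14 4 → max 16
14 4 0 → max 14  ≤ 15 ✓
4 0 1 → max 4  ≤ 15 ✓
0 1 1 → max 1  ≤ 15 ✓
1 1 14 → max 14  ≤ 15 ✓
1 14 4 → max 14  ≤ 15 ✓
9 windows satisfy the condition.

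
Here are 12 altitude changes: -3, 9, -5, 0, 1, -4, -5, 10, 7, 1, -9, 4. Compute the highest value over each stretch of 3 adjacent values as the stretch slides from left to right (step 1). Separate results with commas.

9, 9, 1, 1, 1, 10, 10, 10, 7, 4

[-3, 9, -5] → max 9
[9, -5, 0] → max 9
[-5, 0, 1] → max 1
[0, 1, -4] → max 1
[1, -4, -5] → max 1
[-4, -5, 10] → max 10
[-5, 10, 7] → max 10
[10, 7, 1] → max 10
[7, 1, -9] → max 7
[1, -9, 4] → max 4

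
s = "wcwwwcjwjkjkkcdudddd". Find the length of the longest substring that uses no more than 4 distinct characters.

Extend right; when distinct count exceeds 4, shrink from the left:
add w: window [w] (1 distinct), len 1
add c: window [w, c] (2 distinct), len 2
add w: window [w, c, w] (2 distinct), len 3
add w: window [w, c, w, w] (2 distinct), len 4
add w: window [w, c, w, w, w] (2 distinct), len 5
add c: window [w, c, w, w, w, c] (2 distinct), len 6
add j: window [w, c, w, w, w, c, j] (3 distinct), len 7
add w: window [w, c, w, w, w, c, j, w] (3 distinct), len 8
add j: window [w, c, w, w, w, c, j, w, j] (3 distinct), len 9
add k: window [w, c, w, w, w, c, j, w, j, k] (4 distinct), len 10
add j: window [w, c, w, w, w, c, j, w, j, k, j] (4 distinct), len 11
add k: window [w, c, w, w, w, c, j, w, j, k, j, k] (4 distinct), len 12
add k: window [w, c, w, w, w, c, j, w, j, k, j, k, k] (4 distinct), len 13
add c: window [w, c, w, w, w, c, j, w, j, k, j, k, k, c] (4 distinct), len 14
add d: window [j, k, j, k, k, c, d] (4 distinct), len 7
add u: window [k, k, c, d, u] (4 distinct), len 5
add d: window [k, k, c, d, u, d] (4 distinct), len 6
add d: window [k, k, c, d, u, d, d] (4 distinct), len 7
add d: window [k, k, c, d, u, d, d, d] (4 distinct), len 8
add d: window [k, k, c, d, u, d, d, d, d] (4 distinct), len 9
Longest length with ≤4 distinct: 14.

14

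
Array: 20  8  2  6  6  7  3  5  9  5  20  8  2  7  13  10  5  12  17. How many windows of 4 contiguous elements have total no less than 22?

14

[20, 8, 2, 6] → sum 36  ≥ 22 ✓
[8, 2, 6, 6] → sum 22  ≥ 22 ✓
[2, 6, 6, 7] → sum 21
[6, 6, 7, 3] → sum 22  ≥ 22 ✓
[6, 7, 3, 5] → sum 21
[7, 3, 5, 9] → sum 24  ≥ 22 ✓
[3, 5, 9, 5] → sum 22  ≥ 22 ✓
[5, 9, 5, 20] → sum 39  ≥ 22 ✓
[9, 5, 20, 8] → sum 42  ≥ 22 ✓
[5, 20, 8, 2] → sum 35  ≥ 22 ✓
[20, 8, 2, 7] → sum 37  ≥ 22 ✓
[8, 2, 7, 13] → sum 30  ≥ 22 ✓
[2, 7, 13, 10] → sum 32  ≥ 22 ✓
[7, 13, 10, 5] → sum 35  ≥ 22 ✓
[13, 10, 5, 12] → sum 40  ≥ 22 ✓
[10, 5, 12, 17] → sum 44  ≥ 22 ✓
14 windows satisfy the condition.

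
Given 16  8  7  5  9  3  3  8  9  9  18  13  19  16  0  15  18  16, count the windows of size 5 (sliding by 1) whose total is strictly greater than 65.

4

(16, 8, 7, 5, 9) → sum 45
(8, 7, 5, 9, 3) → sum 32
(7, 5, 9, 3, 3) → sum 27
(5, 9, 3, 3, 8) → sum 28
(9, 3, 3, 8, 9) → sum 32
(3, 3, 8, 9, 9) → sum 32
(3, 8, 9, 9, 18) → sum 47
(8, 9, 9, 18, 13) → sum 57
(9, 9, 18, 13, 19) → sum 68  > 65 ✓
(9, 18, 13, 19, 16) → sum 75  > 65 ✓
(18, 13, 19, 16, 0) → sum 66  > 65 ✓
(13, 19, 16, 0, 15) → sum 63
(19, 16, 0, 15, 18) → sum 68  > 65 ✓
(16, 0, 15, 18, 16) → sum 65
4 windows satisfy the condition.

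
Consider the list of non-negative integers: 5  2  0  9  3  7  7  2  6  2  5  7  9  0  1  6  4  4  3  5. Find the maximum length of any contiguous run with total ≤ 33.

Extend to the right; shrink from the left whenever the sum exceeds 33:
[5] sum 5 len 1
[5, 2] sum 7 len 2
[5, 2, 0] sum 7 len 3
[5, 2, 0, 9] sum 16 len 4
[5, 2, 0, 9, 3] sum 19 len 5
[5, 2, 0, 9, 3, 7] sum 26 len 6
[5, 2, 0, 9, 3, 7, 7] sum 33 len 7
[2, 0, 9, 3, 7, 7, 2] sum 30 len 7
[3, 7, 7, 2, 6] sum 25 len 5
[3, 7, 7, 2, 6, 2] sum 27 len 6
[3, 7, 7, 2, 6, 2, 5] sum 32 len 7
[7, 2, 6, 2, 5, 7] sum 29 len 6
[2, 6, 2, 5, 7, 9] sum 31 len 6
[2, 6, 2, 5, 7, 9, 0] sum 31 len 7
[2, 6, 2, 5, 7, 9, 0, 1] sum 32 len 8
[2, 5, 7, 9, 0, 1, 6] sum 30 len 7
[5, 7, 9, 0, 1, 6, 4] sum 32 len 7
[7, 9, 0, 1, 6, 4, 4] sum 31 len 7
[9, 0, 1, 6, 4, 4, 3] sum 27 len 7
[9, 0, 1, 6, 4, 4, 3, 5] sum 32 len 8
Longest length seen: 8.

8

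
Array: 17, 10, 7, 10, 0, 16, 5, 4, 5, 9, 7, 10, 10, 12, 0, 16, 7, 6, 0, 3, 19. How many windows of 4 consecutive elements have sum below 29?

6

[17, 10, 7, 10] → sum 44
[10, 7, 10, 0] → sum 27  < 29 ✓
[7, 10, 0, 16] → sum 33
[10, 0, 16, 5] → sum 31
[0, 16, 5, 4] → sum 25  < 29 ✓
[16, 5, 4, 5] → sum 30
[5, 4, 5, 9] → sum 23  < 29 ✓
[4, 5, 9, 7] → sum 25  < 29 ✓
[5, 9, 7, 10] → sum 31
[9, 7, 10, 10] → sum 36
[7, 10, 10, 12] → sum 39
[10, 10, 12, 0] → sum 32
[10, 12, 0, 16] → sum 38
[12, 0, 16, 7] → sum 35
[0, 16, 7, 6] → sum 29
[16, 7, 6, 0] → sum 29
[7, 6, 0, 3] → sum 16  < 29 ✓
[6, 0, 3, 19] → sum 28  < 29 ✓
6 windows satisfy the condition.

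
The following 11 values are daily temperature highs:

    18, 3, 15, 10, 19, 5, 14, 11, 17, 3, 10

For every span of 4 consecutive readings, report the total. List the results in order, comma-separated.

[18, 3, 15, 10] → sum 46
[3, 15, 10, 19] → sum 47
[15, 10, 19, 5] → sum 49
[10, 19, 5, 14] → sum 48
[19, 5, 14, 11] → sum 49
[5, 14, 11, 17] → sum 47
[14, 11, 17, 3] → sum 45
[11, 17, 3, 10] → sum 41

46, 47, 49, 48, 49, 47, 45, 41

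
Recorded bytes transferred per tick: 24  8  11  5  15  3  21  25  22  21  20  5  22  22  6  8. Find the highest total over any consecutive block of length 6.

115

[24, 8, 11, 5, 15, 3] → sum 66
[8, 11, 5, 15, 3, 21] → sum 63
[11, 5, 15, 3, 21, 25] → sum 80
[5, 15, 3, 21, 25, 22] → sum 91
[15, 3, 21, 25, 22, 21] → sum 107
[3, 21, 25, 22, 21, 20] → sum 112
[21, 25, 22, 21, 20, 5] → sum 114
[25, 22, 21, 20, 5, 22] → sum 115
[22, 21, 20, 5, 22, 22] → sum 112
[21, 20, 5, 22, 22, 6] → sum 96
[20, 5, 22, 22, 6, 8] → sum 83
Highest of these is 115.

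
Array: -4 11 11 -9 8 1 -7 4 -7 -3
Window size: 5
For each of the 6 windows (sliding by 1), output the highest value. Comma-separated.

11, 11, 11, 8, 8, 4

(-4, 11, 11, -9, 8) → max 11
(11, 11, -9, 8, 1) → max 11
(11, -9, 8, 1, -7) → max 11
(-9, 8, 1, -7, 4) → max 8
(8, 1, -7, 4, -7) → max 8
(1, -7, 4, -7, -3) → max 4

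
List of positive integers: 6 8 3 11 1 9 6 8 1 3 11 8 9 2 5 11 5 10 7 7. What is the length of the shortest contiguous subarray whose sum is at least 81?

13

add 6: running sum 6 < 81
add 8: running sum 14 < 81
add 3: running sum 17 < 81
add 11: running sum 28 < 81
add 1: running sum 29 < 81
add 9: running sum 38 < 81
add 6: running sum 44 < 81
add 8: running sum 52 < 81
add 1: running sum 53 < 81
add 3: running sum 56 < 81
add 11: running sum 67 < 81
add 8: running sum 75 < 81
end 12: [6, 8, 3, 11, 1, 9, 6, 8, 1, 3, 11, 8, 9] sum 84, len 13
end 13: [6, 8, 3, 11, 1, 9, 6, 8, 1, 3, 11, 8, 9, 2] sum 86, len 14
end 14: [8, 3, 11, 1, 9, 6, 8, 1, 3, 11, 8, 9, 2, 5] sum 85, len 14
end 15: [11, 1, 9, 6, 8, 1, 3, 11, 8, 9, 2, 5, 11] sum 85, len 13
end 16: [11, 1, 9, 6, 8, 1, 3, 11, 8, 9, 2, 5, 11, 5] sum 90, len 14
end 17: [9, 6, 8, 1, 3, 11, 8, 9, 2, 5, 11, 5, 10] sum 88, len 13
end 18: [6, 8, 1, 3, 11, 8, 9, 2, 5, 11, 5, 10, 7] sum 86, len 13
end 19: [8, 1, 3, 11, 8, 9, 2, 5, 11, 5, 10, 7, 7] sum 87, len 13
Shortest qualifying length: 13.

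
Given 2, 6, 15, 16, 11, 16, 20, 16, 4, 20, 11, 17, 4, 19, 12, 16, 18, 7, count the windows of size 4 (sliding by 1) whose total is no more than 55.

9

2 6 15 16 → sum 39  ≤ 55 ✓
6 15 16 11 → sum 48  ≤ 55 ✓
15 16 11 16 → sum 58
16 11 16 20 → sum 63
11 16 20 16 → sum 63
16 20 16 4 → sum 56
20 16 4 20 → sum 60
16 4 20 11 → sum 51  ≤ 55 ✓
4 20 11 17 → sum 52  ≤ 55 ✓
20 11 17 4 → sum 52  ≤ 55 ✓
11 17 4 19 → sum 51  ≤ 55 ✓
17 4 19 12 → sum 52  ≤ 55 ✓
4 19 12 16 → sum 51  ≤ 55 ✓
19 12 16 18 → sum 65
12 16 18 7 → sum 53  ≤ 55 ✓
9 windows satisfy the condition.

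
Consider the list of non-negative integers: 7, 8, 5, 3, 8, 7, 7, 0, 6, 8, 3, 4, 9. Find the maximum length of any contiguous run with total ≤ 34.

6

Extend to the right; shrink from the left whenever the sum exceeds 34:
add 7: [7] sum 7, len 1
add 8: [7, 8] sum 15, len 2
add 5: [7, 8, 5] sum 20, len 3
add 3: [7, 8, 5, 3] sum 23, len 4
add 8: [7, 8, 5, 3, 8] sum 31, len 5
add 7: [8, 5, 3, 8, 7] sum 31, len 5
add 7: [5, 3, 8, 7, 7] sum 30, len 5
add 0: [5, 3, 8, 7, 7, 0] sum 30, len 6
add 6: [3, 8, 7, 7, 0, 6] sum 31, len 6
add 8: [7, 7, 0, 6, 8] sum 28, len 5
add 3: [7, 7, 0, 6, 8, 3] sum 31, len 6
add 4: [7, 0, 6, 8, 3, 4] sum 28, len 6
add 9: [0, 6, 8, 3, 4, 9] sum 30, len 6
Longest length seen: 6.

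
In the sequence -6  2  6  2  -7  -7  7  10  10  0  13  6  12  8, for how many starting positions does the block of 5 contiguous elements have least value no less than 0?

(-6, 2, 6, 2, -7) → min -7
(2, 6, 2, -7, -7) → min -7
(6, 2, -7, -7, 7) → min -7
(2, -7, -7, 7, 10) → min -7
(-7, -7, 7, 10, 10) → min -7
(-7, 7, 10, 10, 0) → min -7
(7, 10, 10, 0, 13) → min 0  ≥ 0 ✓
(10, 10, 0, 13, 6) → min 0  ≥ 0 ✓
(10, 0, 13, 6, 12) → min 0  ≥ 0 ✓
(0, 13, 6, 12, 8) → min 0  ≥ 0 ✓
4 windows satisfy the condition.

4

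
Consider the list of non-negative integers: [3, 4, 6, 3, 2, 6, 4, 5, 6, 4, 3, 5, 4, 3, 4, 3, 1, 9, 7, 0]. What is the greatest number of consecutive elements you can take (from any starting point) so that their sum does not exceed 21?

6

→ 3: sum 3, len 1
→ 4: sum 7, len 2
→ 6: sum 13, len 3
→ 3: sum 16, len 4
→ 2: sum 18, len 5
→ 6 (dropped 3): sum 21, len 5
→ 4 (dropped 4): sum 21, len 5
→ 5 (dropped 6): sum 20, len 5
→ 6 (dropped 3, 2): sum 21, len 4
→ 4 (dropped 6): sum 19, len 4
→ 3 (dropped 4): sum 18, len 4
→ 5 (dropped 5): sum 18, len 4
→ 4 (dropped 6): sum 16, len 4
→ 3: sum 19, len 5
→ 4 (dropped 4): sum 19, len 5
→ 3 (dropped 3): sum 19, len 5
→ 1: sum 20, len 6
→ 9 (dropped 5, 4): sum 20, len 5
→ 7 (dropped 3, 4): sum 20, len 4
→ 0: sum 20, len 5
Longest length seen: 6.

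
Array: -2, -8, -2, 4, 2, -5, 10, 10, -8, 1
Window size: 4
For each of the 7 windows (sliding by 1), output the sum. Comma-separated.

-8, -4, -1, 11, 17, 7, 13

[-2, -8, -2, 4] → sum -8
[-8, -2, 4, 2] → sum -4
[-2, 4, 2, -5] → sum -1
[4, 2, -5, 10] → sum 11
[2, -5, 10, 10] → sum 17
[-5, 10, 10, -8] → sum 7
[10, 10, -8, 1] → sum 13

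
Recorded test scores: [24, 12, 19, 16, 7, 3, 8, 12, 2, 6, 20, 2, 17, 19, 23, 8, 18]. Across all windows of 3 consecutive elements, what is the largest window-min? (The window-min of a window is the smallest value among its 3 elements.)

Window mins for each of the 15 positions:
(24, 12, 19) → min 12
(12, 19, 16) → min 12
(19, 16, 7) → min 7
(16, 7, 3) → min 3
(7, 3, 8) → min 3
(3, 8, 12) → min 3
(8, 12, 2) → min 2
(12, 2, 6) → min 2
(2, 6, 20) → min 2
(6, 20, 2) → min 2
(20, 2, 17) → min 2
(2, 17, 19) → min 2
(17, 19, 23) → min 17
(19, 23, 8) → min 8
(23, 8, 18) → min 8
Largest of these is 17.

17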